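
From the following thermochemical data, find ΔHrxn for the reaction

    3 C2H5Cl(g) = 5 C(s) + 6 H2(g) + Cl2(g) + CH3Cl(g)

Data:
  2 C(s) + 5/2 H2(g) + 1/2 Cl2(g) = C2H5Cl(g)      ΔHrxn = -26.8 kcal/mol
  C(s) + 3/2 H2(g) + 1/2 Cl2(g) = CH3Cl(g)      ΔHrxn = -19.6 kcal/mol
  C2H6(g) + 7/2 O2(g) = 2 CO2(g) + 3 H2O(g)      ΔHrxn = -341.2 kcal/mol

ΔHrxn = 60.8 kcal/mol

equation 1 reversed and × 3: (-3)·(-26.8) = +80.4 kcal/mol
equation 2 as written: -19.6 kcal/mol
equation 3: not needed.
Summing the manipulated equations, ΔHrxn = (-3)·(-26.8) + (1)·(-19.6) = 60.8 kcal/mol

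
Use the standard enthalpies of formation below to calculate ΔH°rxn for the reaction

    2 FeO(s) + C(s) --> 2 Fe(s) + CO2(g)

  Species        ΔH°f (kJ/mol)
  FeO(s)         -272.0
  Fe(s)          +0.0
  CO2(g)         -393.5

ΔH°rxn = 150.5 kJ/mol

Products: 2·(+0.0) + 1·(-393.5) = -393.5
Reactants: 2·(-272.0) + 1·(+0.0) = -544.0
ΔH°rxn = (-393.5) − (-544.0) = 150.5 kJ/mol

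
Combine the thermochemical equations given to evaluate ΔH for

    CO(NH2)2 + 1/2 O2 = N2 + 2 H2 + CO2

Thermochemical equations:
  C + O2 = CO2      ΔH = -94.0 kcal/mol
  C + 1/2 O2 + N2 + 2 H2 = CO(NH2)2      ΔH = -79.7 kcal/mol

equation 1 as written: -94.0 kcal/mol
equation 2 reversed: +79.7 kcal/mol
ΔH = (1)·(-94.0) + (-1)·(-79.7) = -14.3 kcal/mol

ΔH = -14.3 kcal/mol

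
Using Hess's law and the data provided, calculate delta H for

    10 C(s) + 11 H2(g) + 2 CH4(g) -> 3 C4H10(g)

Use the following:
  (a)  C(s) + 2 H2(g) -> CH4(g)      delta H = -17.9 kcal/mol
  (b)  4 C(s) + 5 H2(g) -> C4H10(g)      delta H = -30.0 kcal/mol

(a) reversed and × 2 (CH4(g) must end up as a reactant; ×2 to match 2 CH4(g) in the target): (-2)·(-17.9) = +35.8 kcal/mol
(b) × 3 (scale by 3 for the 3 C4H10(g)): (3)·(-30.0) = -90.0 kcal/mol
Combining the equations, delta H = (-2)·(-17.9) + (3)·(-30.0) = -54.2 kcal/mol

delta H = -54.2 kcal/mol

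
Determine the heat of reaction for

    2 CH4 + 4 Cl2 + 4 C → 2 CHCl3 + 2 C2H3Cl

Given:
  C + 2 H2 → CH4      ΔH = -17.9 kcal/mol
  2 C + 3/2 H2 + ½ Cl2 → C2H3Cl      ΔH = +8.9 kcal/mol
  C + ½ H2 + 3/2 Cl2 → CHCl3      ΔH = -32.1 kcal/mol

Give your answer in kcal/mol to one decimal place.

ΔH = -10.6 kcal/mol

equation 1 reversed and × 2 (CH4 must end up as a reactant; ×2 to match 2 CH4 in the target): (-2)·(-17.9) = +35.8 kcal/mol
equation 2 × 2 (scale by 2 for the 2 C2H3Cl): (2)·(+8.9) = +17.8 kcal/mol
equation 3 × 2 (scale by 2 for the 2 CHCl3): (2)·(-32.1) = -64.2 kcal/mol
Summing the manipulated equations, ΔH = (+35.8) + (+17.8) + (-64.2) = -10.6 kcal/mol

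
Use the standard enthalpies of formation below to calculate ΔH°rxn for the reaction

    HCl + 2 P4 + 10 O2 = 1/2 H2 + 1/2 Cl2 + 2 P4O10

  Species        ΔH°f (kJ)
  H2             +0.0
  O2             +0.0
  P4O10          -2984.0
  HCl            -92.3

ΔH°rxn = -5875.7 kJ

ΔH°rxn = Σ nΔHf°(products) − Σ nΔHf°(reactants).
Products: 1/2·(+0.0) + 1/2·(+0.0) + 2·(-2984.0) = -5968.0
Reactants: 1·(-92.3) + 2·(+0.0) + 10·(+0.0) = -92.3
ΔH°rxn = (-5968.0) − (-92.3) = -5875.7 kJ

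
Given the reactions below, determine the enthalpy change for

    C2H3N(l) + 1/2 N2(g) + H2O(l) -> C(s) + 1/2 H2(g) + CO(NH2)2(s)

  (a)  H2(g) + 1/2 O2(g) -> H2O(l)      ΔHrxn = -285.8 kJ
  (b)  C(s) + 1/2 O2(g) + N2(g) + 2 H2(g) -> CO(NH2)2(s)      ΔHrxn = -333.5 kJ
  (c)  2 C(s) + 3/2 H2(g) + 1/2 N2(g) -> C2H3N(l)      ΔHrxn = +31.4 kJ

(a) reversed (H2O(l) must end up as a reactant): +285.8 kJ
(b) as written (CO(NH2)2(s) already on the product side): -333.5 kJ
(c) reversed (C2H3N(l) must end up as a reactant): -31.4 kJ
ΔHrxn = (+285.8) + (-333.5) + (-31.4) = -79.1 kJ

ΔHrxn = -79.1 kJ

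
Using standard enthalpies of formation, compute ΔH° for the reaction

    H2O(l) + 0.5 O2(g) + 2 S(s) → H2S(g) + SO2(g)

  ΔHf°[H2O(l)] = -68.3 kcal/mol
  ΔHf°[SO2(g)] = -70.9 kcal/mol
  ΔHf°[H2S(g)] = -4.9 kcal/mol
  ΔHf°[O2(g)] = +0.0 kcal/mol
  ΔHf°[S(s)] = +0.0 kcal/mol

Products: 1·(-4.9) + 1·(-70.9) = -75.8
Reactants: 1·(-68.3) + 1/2·(+0.0) + 2·(+0.0) = -68.3
ΔH° = (-75.8) − (-68.3) = -7.5 kcal/mol

ΔH° = -7.5 kcal/mol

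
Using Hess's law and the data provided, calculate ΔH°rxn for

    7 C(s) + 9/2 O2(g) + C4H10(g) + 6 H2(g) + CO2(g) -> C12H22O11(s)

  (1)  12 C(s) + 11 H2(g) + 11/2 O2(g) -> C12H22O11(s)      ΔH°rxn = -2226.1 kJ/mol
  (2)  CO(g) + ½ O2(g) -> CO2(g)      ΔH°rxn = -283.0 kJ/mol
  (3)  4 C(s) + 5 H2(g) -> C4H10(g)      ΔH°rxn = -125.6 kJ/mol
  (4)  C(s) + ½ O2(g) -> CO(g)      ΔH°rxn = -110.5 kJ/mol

ΔH°rxn = -1707.0 kJ/mol

(1) as written: -2226.1 kJ/mol
(2) reversed: +283.0 kJ/mol
(3) reversed: +125.6 kJ/mol
(4) reversed: +110.5 kJ/mol
Since enthalpy is a state function, ΔH°rxn = (1)·(-2226.1) + (-1)·(-283.0) + (-1)·(-125.6) + (-1)·(-110.5) = -1707.0 kJ/mol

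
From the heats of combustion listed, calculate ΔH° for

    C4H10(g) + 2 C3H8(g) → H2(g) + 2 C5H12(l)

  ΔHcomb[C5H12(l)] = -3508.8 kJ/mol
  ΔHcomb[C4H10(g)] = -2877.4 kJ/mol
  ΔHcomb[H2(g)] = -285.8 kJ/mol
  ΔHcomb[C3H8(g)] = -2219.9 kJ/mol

With combustion enthalpies, reactants minus products:
= [1·(-2877.4) + 2·(-2219.9)] − [1·(-285.8) + 2·(-3508.8)]
= -13.8 kJ/mol

ΔH° = -13.8 kJ/mol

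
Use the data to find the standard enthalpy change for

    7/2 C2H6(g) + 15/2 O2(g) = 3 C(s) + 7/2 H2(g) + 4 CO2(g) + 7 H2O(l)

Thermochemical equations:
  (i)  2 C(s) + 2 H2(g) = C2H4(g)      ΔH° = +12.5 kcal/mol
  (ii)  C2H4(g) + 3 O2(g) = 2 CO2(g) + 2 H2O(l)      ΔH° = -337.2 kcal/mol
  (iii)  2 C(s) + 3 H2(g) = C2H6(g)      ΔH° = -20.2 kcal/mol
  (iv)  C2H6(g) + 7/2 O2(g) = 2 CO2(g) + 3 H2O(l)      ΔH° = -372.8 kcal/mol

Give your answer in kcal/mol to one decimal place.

ΔH° = -783.6 kcal/mol

(i) reversed: -12.5 kcal/mol
(ii) reversed: +337.2 kcal/mol
(iii) reversed and × 1/2: (-1/2)·(-20.2) = +10.1 kcal/mol
(iv) × 3: (3)·(-372.8) = -1118.4 kcal/mol
ΔH° = (-1)·(+12.5) + (-1)·(-337.2) + (-1/2)·(-20.2) + (3)·(-372.8) = -783.6 kcal/mol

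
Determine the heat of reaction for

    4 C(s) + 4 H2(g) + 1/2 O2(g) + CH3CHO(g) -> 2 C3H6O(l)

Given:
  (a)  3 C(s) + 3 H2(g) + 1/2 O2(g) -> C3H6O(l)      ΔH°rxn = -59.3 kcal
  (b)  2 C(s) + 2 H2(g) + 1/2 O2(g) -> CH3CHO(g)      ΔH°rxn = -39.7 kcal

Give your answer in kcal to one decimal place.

(a) × 2: (2)·(-59.3) = -118.6 kcal
(b) reversed: +39.7 kcal
Summing the manipulated equations, ΔH°rxn = (2)·(-59.3) + (-1)·(-39.7) = -78.9 kcal

ΔH°rxn = -78.9 kcal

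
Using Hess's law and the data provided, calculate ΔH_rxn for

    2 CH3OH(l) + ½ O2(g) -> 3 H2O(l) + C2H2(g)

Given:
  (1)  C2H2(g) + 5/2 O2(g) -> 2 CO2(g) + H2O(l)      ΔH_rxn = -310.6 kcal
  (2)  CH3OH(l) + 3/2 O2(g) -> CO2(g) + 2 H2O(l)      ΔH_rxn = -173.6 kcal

(1) reversed: +310.6 kcal
(2) × 2: (2)·(-173.6) = -347.2 kcal
By Hess's law, ΔH_rxn = (-1)·(-310.6) + (2)·(-173.6) = -36.6 kcal

ΔH_rxn = -36.6 kcal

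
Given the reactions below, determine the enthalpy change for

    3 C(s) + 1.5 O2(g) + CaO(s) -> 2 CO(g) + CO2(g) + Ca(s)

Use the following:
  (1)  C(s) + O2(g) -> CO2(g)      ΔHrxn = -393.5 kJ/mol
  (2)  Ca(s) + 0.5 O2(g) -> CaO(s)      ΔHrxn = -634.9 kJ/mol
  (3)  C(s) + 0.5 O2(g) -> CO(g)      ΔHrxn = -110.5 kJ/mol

ΔHrxn = 20.4 kJ/mol

(1) as written: -393.5 kJ/mol
(2) reversed: +634.9 kJ/mol
(3) × 2: (2)·(-110.5) = -221.0 kJ/mol
Summing the manipulated equations, ΔHrxn = (1)·(-393.5) + (-1)·(-634.9) + (2)·(-110.5) = 20.4 kJ/mol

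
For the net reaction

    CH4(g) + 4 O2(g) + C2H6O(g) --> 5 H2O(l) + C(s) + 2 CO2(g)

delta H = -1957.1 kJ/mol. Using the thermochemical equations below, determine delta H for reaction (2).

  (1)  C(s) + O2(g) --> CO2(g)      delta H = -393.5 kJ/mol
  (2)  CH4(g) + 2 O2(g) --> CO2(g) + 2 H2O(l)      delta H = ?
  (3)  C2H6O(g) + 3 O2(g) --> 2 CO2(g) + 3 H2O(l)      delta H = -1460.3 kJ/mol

(1) reversed: +393.5 kJ/mol
(2) as written: contributes x
(3) as written: -1460.3 kJ/mol
-1957.1 = (+393.5) + (-1460.3) + x
x = (-1957.1 − (-1066.8)) / (1) = -890.3 kJ/mol

delta H = -890.3 kJ/mol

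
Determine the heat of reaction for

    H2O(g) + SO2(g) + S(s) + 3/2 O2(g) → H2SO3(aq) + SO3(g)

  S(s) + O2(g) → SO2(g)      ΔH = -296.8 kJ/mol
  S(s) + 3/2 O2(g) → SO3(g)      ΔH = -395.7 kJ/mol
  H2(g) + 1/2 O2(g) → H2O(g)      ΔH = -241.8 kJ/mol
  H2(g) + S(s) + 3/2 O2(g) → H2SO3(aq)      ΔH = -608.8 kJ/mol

equation 1 reversed (reverse to put SO2(g) on the reactant side): +296.8 kJ/mol
equation 2 as written (SO3(g) already on the product side): -395.7 kJ/mol
equation 3 reversed (reverse to put H2O(g) on the reactant side): +241.8 kJ/mol
equation 4 as written (H2SO3(aq) already on the product side): -608.8 kJ/mol
Since enthalpy is a state function, ΔH = (-1)·(-296.8) + (1)·(-395.7) + (-1)·(-241.8) + (1)·(-608.8) = -465.9 kJ/mol

ΔH = -465.9 kJ/mol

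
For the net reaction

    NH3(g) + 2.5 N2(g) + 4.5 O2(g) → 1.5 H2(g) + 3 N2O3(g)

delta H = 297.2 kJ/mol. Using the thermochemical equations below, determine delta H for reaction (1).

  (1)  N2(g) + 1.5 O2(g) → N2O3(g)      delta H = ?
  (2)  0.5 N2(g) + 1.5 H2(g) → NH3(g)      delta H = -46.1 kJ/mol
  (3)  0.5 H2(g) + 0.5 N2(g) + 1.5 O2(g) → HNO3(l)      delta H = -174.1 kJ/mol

(1) × 3: contributes 3·x
(2) reversed: +46.1 kJ/mol
(3): not needed.
+297.2 = (+46.1) + 3·x
x = (+297.2 − (+46.1)) / (3) = 83.7 kJ/mol

delta H = 83.7 kJ/mol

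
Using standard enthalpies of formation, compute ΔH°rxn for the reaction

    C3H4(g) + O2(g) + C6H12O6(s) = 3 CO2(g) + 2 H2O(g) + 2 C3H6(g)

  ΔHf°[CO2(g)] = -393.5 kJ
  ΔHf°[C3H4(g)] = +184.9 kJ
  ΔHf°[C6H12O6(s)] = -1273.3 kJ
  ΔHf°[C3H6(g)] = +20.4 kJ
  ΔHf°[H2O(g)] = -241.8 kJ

ΔH°rxn = -534.9 kJ

Products: 3·(-393.5) + 2·(-241.8) + 2·(+20.4) = -1623.3
Reactants: 1·(+184.9) + 1·(+0.0) + 1·(-1273.3) = -1088.4
ΔH°rxn = (-1623.3) − (-1088.4) = -534.9 kJ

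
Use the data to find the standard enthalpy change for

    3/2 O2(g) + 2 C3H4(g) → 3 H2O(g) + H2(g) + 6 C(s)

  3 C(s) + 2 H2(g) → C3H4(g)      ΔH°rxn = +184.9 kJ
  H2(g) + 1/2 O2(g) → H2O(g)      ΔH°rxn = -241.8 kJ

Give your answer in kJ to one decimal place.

equation 1 reversed and × 2 (reverse to put C3H4(g) on the reactant side; ×2 to match 2 C3H4(g) in the target): (-2)·(+184.9) = -369.8 kJ
equation 2 × 3 (scale by 3 for the 3 H2O(g)): (3)·(-241.8) = -725.4 kJ
By Hess's law, ΔH°rxn = (-369.8) + (-725.4) = -1095.2 kJ

ΔH°rxn = -1095.2 kJ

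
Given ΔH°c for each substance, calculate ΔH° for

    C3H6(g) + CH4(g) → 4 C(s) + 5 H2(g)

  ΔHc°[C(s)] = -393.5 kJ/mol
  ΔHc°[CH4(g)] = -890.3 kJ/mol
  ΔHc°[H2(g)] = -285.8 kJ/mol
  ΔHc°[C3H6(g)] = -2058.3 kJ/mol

Using ΔH = Σ nΔHc°(reactants) − Σ nΔHc°(products):
= [1·(-2058.3) + 1·(-890.3)] − [4·(-393.5) + 5·(-285.8)]
= 54.4 kJ/mol

ΔH° = 54.4 kJ/mol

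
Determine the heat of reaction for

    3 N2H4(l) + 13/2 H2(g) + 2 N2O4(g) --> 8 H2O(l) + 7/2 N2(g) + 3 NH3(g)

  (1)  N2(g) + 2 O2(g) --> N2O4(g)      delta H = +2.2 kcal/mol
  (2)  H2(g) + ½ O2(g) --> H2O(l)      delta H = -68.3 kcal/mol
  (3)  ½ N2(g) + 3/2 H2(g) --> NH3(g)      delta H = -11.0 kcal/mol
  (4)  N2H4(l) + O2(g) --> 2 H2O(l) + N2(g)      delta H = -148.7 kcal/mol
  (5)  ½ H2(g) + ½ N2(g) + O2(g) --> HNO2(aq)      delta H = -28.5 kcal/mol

delta H = -620.1 kcal/mol

(1) reversed and × 2 (N2O4(g) must end up as a reactant; ×2 to match 2 N2O4(g) in the target): (-2)·(+2.2) = -4.4 kcal/mol
(2) × 2: (2)·(-68.3) = -136.6 kcal/mol
(3) × 3 (×3 to match 3 NH3(g) in the target): (3)·(-11.0) = -33.0 kcal/mol
(4) × 3 (×3 to match 3 N2H4(l) in the target): (3)·(-148.7) = -446.1 kcal/mol
(5): not needed (HNO2(aq) appears nowhere else).
delta H = (-4.4) + (-136.6) + (-33.0) + (-446.1) = -620.1 kcal/mol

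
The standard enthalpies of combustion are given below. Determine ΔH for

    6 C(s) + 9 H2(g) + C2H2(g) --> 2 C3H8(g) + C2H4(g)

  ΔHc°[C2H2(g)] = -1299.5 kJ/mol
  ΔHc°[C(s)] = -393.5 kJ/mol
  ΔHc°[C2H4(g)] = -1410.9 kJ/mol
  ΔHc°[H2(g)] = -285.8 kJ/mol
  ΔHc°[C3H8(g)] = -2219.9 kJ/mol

ΔH = -382.0 kJ/mol

With combustion enthalpies, reactants minus products:
= [6·(-393.5) + 9·(-285.8) + 1·(-1299.5)] − [2·(-2219.9) + 1·(-1410.9)]
= -382.0 kJ/mol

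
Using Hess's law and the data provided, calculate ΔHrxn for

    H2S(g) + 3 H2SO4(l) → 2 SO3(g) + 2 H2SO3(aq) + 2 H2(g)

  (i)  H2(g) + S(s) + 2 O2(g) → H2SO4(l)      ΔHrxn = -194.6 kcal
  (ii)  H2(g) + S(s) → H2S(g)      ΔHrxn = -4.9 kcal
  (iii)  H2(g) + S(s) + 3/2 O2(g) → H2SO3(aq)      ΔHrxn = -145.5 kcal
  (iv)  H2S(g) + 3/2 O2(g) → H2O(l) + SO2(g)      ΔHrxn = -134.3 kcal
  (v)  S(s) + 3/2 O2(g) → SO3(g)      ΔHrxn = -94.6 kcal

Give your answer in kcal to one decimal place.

ΔHrxn = 108.5 kcal

(i) reversed and × 3 (reverse to put H2SO4(l) on the reactant side; scale by 3 for the 3 H2SO4(l)): (-3)·(-194.6) = +583.8 kcal
(ii) reversed: +4.9 kcal
(iii) × 2 (scale by 2 for the 2 H2SO3(aq)): (2)·(-145.5) = -291.0 kcal
(iv): not needed (SO2(g) appears nowhere else).
(v) × 2 (×2 to match 2 SO3(g) in the target): (2)·(-94.6) = -189.2 kcal
ΔHrxn = (+583.8) + (+4.9) + (-291.0) + (-189.2) = 108.5 kcal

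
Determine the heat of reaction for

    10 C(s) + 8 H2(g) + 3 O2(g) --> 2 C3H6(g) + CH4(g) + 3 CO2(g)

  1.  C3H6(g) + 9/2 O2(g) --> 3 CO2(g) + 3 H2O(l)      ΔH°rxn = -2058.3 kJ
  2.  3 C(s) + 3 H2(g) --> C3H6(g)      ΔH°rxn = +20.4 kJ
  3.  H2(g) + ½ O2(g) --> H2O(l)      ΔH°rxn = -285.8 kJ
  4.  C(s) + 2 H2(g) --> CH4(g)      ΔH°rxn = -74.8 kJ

eq. 1 as written: -2058.3 kJ
eq. 2 × 3: (3)·(+20.4) = +61.2 kJ
eq. 3 reversed and × 3: (-3)·(-285.8) = +857.4 kJ
eq. 4 as written: -74.8 kJ
ΔH°rxn = (-2058.3) + (+61.2) + (+857.4) + (-74.8) = -1214.5 kJ

ΔH°rxn = -1214.5 kJ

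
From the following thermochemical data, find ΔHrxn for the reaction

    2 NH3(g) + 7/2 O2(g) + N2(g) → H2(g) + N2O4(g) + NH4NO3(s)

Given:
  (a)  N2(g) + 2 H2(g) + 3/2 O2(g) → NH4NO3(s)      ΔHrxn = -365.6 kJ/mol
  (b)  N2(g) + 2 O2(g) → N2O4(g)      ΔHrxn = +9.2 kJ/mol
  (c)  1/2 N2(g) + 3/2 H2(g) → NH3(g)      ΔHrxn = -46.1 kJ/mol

(a) as written: -365.6 kJ/mol
(b) as written: +9.2 kJ/mol
(c) reversed and × 2: (-2)·(-46.1) = +92.2 kJ/mol
ΔHrxn = (-365.6) + (+9.2) + (+92.2) = -264.2 kJ/mol

ΔHrxn = -264.2 kJ/mol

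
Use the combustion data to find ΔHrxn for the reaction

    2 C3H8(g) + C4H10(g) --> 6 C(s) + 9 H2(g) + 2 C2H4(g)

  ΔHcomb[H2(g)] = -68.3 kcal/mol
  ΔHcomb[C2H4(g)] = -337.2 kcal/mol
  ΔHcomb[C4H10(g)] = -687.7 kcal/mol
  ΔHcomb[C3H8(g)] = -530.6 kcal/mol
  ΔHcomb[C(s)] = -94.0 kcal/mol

With combustion enthalpies, reactants minus products:
= [2·(-530.6) + 1·(-687.7)] − [6·(-94.0) + 9·(-68.3) + 2·(-337.2)]
= 104.2 kcal/mol

ΔHrxn = 104.2 kcal/mol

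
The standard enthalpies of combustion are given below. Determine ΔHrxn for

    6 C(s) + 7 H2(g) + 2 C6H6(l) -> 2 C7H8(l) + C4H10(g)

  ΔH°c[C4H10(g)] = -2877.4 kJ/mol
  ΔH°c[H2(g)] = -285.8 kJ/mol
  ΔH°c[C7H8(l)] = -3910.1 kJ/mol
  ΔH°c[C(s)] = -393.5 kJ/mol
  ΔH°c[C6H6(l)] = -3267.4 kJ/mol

Using ΔH = Σ nΔHc°(reactants) − Σ nΔHc°(products):
= [6·(-393.5) + 7·(-285.8) + 2·(-3267.4)] − [2·(-3910.1) + 1·(-2877.4)]
= -198.8 kJ/mol

ΔHrxn = -198.8 kJ/mol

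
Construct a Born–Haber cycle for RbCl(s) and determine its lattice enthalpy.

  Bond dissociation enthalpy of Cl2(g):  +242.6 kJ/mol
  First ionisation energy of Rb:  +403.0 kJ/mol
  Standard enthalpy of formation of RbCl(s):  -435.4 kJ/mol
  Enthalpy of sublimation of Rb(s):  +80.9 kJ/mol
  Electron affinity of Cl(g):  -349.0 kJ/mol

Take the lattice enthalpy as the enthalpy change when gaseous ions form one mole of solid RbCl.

U = -691.6 kJ/mol

ΔHf° = 1·ΔHsub + 1·(ΣIE) + 1/2·D(Cl2) + 1·EA + U
-435.4 = 1·(+80.9) + 1·(+403.0) + 1/2·(+242.6) + 1·(-349.0) + U
U = -435.4 − (+256.2) = -691.6 kJ/mol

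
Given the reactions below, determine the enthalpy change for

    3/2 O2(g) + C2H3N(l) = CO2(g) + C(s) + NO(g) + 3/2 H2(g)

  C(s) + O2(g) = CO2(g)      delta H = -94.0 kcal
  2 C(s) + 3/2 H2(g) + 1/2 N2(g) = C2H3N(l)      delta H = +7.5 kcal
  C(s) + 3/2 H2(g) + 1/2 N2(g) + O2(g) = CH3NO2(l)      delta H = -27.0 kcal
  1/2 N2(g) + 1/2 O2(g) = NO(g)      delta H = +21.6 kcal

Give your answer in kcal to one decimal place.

delta H = -79.9 kcal

equation 1 as written: -94.0 kcal
equation 2 reversed: -7.5 kcal
equation 3: not needed.
equation 4 as written: +21.6 kcal
Summing the manipulated equations, delta H = (1)·(-94.0) + (-1)·(+7.5) + (1)·(+21.6) = -79.9 kcal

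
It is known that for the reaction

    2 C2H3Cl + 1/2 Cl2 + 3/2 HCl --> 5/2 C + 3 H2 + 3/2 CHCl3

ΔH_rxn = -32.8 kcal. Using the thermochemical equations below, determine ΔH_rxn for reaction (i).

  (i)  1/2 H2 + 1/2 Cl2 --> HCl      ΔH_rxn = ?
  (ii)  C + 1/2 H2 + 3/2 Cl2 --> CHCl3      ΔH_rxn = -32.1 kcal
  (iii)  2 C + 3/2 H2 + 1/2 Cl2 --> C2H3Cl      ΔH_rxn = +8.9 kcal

ΔH_rxn = -22.1 kcal

(i) reversed and × 3/2 (HCl must end up as a reactant; scale by 3/2 for the 3/2 HCl): contributes −3/2·x
(ii) × 3/2 (scale by 3/2 for the 3/2 CHCl3): (3/2)·(-32.1) = -48.15 kcal
(iii) reversed and × 2 (C2H3Cl must end up as a reactant; scale by 2 for the 2 C2H3Cl): (-2)·(+8.9) = -17.8 kcal
-32.8 = (-48.15) + (-17.8) − 3/2·x
x = (-32.8 − (-65.95)) / (-3/2) = -22.1 kcal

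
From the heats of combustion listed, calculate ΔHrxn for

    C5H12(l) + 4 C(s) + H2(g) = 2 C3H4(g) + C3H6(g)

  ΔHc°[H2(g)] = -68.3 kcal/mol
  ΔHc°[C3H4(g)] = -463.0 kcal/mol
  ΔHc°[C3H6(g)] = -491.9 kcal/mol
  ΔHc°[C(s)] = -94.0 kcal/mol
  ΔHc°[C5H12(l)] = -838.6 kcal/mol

ΔHrxn = 135.0 kcal/mol

Using ΔH = Σ nΔHc°(reactants) − Σ nΔHc°(products):
= [1·(-838.6) + 4·(-94.0) + 1·(-68.3)] − [2·(-463.0) + 1·(-491.9)]
= 135.0 kcal/mol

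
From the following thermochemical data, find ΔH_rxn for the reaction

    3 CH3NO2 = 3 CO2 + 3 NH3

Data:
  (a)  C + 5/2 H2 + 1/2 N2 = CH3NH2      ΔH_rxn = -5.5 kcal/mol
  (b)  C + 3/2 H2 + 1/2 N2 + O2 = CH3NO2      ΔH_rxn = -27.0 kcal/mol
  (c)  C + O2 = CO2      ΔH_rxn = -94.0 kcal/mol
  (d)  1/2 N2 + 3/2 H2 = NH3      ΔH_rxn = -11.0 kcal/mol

(a): not needed (CH3NH2 appears nowhere else).
(b) reversed and × 3 (CH3NO2 must end up as a reactant; scale by 3 for the 3 CH3NO2): (-3)·(-27.0) = +81.0 kcal/mol
(c) × 3 (×3 to match 3 CO2 in the target): (3)·(-94.0) = -282.0 kcal/mol
(d) × 3 (scale by 3 for the 3 NH3): (3)·(-11.0) = -33.0 kcal/mol
By Hess's law, ΔH_rxn = (+81.0) + (-282.0) + (-33.0) = -234.0 kcal/mol

ΔH_rxn = -234.0 kcal/mol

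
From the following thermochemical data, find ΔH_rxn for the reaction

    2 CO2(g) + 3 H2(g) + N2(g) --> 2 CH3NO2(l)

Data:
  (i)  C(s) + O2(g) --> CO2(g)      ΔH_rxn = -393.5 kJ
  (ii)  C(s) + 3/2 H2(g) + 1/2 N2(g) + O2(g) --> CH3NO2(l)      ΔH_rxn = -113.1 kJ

(i) reversed and × 2 (reverse to put CO2(g) on the reactant side; ×2 to match 2 CO2(g) in the target): (-2)·(-393.5) = +787.0 kJ
(ii) × 2 (scale by 2 for the 2 CH3NO2(l)): (2)·(-113.1) = -226.2 kJ
Since enthalpy is a state function, ΔH_rxn = (+787.0) + (-226.2) = 560.8 kJ

ΔH_rxn = 560.8 kJ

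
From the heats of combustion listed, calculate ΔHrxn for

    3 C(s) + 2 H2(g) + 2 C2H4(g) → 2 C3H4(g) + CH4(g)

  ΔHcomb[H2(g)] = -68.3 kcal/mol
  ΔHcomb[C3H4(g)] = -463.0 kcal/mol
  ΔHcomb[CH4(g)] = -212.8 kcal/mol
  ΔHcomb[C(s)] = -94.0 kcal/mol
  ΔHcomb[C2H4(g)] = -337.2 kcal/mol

Using ΔH = Σ nΔHc°(reactants) − Σ nΔHc°(products):
= [3·(-94.0) + 2·(-68.3) + 2·(-337.2)] − [2·(-463.0) + 1·(-212.8)]
= 45.8 kcal/mol

ΔHrxn = 45.8 kcal/mol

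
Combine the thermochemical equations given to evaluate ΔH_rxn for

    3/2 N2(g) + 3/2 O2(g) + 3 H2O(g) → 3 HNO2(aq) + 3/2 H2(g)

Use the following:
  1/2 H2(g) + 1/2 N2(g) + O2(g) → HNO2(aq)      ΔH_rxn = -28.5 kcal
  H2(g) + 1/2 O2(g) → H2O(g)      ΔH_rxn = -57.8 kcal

equation 1 × 3: (3)·(-28.5) = -85.5 kcal
equation 2 reversed and × 3: (-3)·(-57.8) = +173.4 kcal
Combining the equations, ΔH_rxn = (3)·(-28.5) + (-3)·(-57.8) = 87.9 kcal

ΔH_rxn = 87.9 kcal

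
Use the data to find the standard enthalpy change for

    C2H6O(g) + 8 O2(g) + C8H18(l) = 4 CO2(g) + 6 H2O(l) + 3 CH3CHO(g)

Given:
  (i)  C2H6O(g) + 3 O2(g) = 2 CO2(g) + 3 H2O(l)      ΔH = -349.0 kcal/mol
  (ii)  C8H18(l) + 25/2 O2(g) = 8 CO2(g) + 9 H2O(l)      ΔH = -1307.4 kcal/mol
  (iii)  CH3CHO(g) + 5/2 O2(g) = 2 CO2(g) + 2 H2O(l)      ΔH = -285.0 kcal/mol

ΔH = -801.4 kcal/mol

(i) as written: -349.0 kcal/mol
(ii) as written: -1307.4 kcal/mol
(iii) reversed and × 3: (-3)·(-285.0) = +855.0 kcal/mol
Summing the manipulated equations, ΔH = (-349.0) + (-1307.4) + (+855.0) = -801.4 kcal/mol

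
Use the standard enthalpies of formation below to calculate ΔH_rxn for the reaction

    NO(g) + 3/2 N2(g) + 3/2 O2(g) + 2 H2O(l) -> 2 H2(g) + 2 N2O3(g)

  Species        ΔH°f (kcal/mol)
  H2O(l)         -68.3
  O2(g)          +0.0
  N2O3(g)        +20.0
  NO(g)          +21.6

ΔH_rxn = 155.0 kcal/mol

Products: 2·(+0.0) + 2·(+20.0) = +40.0
Reactants: 1·(+21.6) + 3/2·(+0.0) + 3/2·(+0.0) + 2·(-68.3) = -115.0
ΔH_rxn = (+40.0) − (-115.0) = 155.0 kcal/mol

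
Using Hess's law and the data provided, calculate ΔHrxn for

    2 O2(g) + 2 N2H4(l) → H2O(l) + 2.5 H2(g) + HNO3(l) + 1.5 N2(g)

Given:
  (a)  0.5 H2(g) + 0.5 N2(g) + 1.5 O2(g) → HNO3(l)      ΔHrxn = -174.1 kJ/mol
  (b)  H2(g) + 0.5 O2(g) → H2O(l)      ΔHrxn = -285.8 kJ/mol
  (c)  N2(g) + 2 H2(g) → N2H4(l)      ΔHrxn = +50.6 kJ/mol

ΔHrxn = -561.1 kJ/mol

(a) as written: -174.1 kJ/mol
(b) as written: -285.8 kJ/mol
(c) reversed and × 2: (-2)·(+50.6) = -101.2 kJ/mol
ΔHrxn = (-174.1) + (-285.8) + (-101.2) = -561.1 kJ/mol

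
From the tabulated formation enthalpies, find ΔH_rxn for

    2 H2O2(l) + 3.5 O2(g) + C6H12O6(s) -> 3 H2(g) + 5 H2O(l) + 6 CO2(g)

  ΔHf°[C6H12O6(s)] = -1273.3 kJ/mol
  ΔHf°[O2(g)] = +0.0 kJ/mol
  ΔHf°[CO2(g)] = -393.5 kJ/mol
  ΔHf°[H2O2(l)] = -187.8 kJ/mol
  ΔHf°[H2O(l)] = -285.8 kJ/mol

ΔH°rxn = Σ nΔHf°(products) − Σ nΔHf°(reactants).
Products: 3·(+0.0) + 5·(-285.8) + 6·(-393.5) = -3790.0
Reactants: 2·(-187.8) + 7/2·(+0.0) + 1·(-1273.3) = -1648.9
ΔH_rxn = (-3790.0) − (-1648.9) = -2141.1 kJ/mol

ΔH_rxn = -2141.1 kJ/mol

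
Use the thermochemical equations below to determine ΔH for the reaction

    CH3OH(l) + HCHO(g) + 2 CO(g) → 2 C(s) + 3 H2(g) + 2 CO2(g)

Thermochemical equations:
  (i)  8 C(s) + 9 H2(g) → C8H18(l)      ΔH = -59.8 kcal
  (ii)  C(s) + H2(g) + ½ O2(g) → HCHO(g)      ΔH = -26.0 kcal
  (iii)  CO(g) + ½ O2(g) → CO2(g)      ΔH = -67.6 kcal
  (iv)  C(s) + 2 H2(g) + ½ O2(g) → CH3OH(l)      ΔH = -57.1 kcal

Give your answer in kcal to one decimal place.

ΔH = -52.1 kcal

(i): not needed (C8H18(l) appears nowhere else).
(ii) reversed (reverse to put HCHO(g) on the reactant side): +26.0 kcal
(iii) × 2 (×2 to match 2 CO(g) in the target): (2)·(-67.6) = -135.2 kcal
(iv) reversed (CH3OH(l) must end up as a reactant): +57.1 kcal
ΔH = (-1)·(-26.0) + (2)·(-67.6) + (-1)·(-57.1) = -52.1 kcal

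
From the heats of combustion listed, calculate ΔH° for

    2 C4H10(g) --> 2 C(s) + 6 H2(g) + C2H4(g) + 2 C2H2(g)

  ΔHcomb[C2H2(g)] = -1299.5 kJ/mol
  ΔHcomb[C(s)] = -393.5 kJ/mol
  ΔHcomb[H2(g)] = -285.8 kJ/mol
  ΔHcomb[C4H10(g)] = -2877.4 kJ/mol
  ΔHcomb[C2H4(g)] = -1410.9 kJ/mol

ΔH° = 756.9 kJ/mol

Using ΔH = Σ nΔHc°(reactants) − Σ nΔHc°(products):
= [2·(-2877.4)] − [2·(-393.5) + 6·(-285.8) + 1·(-1410.9) + 2·(-1299.5)]
= 756.9 kJ/mol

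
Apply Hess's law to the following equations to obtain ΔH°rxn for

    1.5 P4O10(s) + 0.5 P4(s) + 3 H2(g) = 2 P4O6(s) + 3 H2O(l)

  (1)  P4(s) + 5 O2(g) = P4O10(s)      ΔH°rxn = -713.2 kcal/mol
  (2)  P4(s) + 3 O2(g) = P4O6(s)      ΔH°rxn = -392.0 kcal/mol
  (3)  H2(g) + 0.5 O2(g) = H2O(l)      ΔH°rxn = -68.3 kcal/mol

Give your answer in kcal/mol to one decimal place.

(1) reversed and × 3/2: (-3/2)·(-713.2) = +1069.8 kcal/mol
(2) × 2: (2)·(-392.0) = -784.0 kcal/mol
(3) × 3: (3)·(-68.3) = -204.9 kcal/mol
ΔH°rxn = (-3/2)·(-713.2) + (2)·(-392.0) + (3)·(-68.3) = 80.9 kcal/mol

ΔH°rxn = 80.9 kcal/mol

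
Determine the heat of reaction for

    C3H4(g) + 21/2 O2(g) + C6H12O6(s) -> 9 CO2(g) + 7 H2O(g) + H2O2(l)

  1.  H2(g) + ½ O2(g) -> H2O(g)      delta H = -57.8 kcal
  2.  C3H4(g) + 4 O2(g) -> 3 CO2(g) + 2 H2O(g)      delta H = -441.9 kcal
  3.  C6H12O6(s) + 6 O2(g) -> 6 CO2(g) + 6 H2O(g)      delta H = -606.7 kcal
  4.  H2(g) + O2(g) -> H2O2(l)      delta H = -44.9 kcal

delta H = -1035.7 kcal

eq. 1 reversed: +57.8 kcal
eq. 2 as written (C3H4(g) already on the reactant side): -441.9 kcal
eq. 3 as written (C6H12O6(s) already on the reactant side): -606.7 kcal
eq. 4 as written (H2O2(l) already on the product side): -44.9 kcal
delta H = (-1)·(-57.8) + (1)·(-441.9) + (1)·(-606.7) + (1)·(-44.9) = -1035.7 kcal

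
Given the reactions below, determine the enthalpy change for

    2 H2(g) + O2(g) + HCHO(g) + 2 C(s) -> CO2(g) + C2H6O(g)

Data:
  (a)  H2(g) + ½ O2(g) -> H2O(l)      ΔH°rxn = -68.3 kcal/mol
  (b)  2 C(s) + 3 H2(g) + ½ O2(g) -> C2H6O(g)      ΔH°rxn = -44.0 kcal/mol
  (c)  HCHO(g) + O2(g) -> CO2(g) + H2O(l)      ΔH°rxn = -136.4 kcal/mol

ΔH°rxn = -112.1 kcal/mol

(a) reversed: +68.3 kcal/mol
(b) as written: -44.0 kcal/mol
(c) as written: -136.4 kcal/mol
ΔH°rxn = (+68.3) + (-44.0) + (-136.4) = -112.1 kcal/mol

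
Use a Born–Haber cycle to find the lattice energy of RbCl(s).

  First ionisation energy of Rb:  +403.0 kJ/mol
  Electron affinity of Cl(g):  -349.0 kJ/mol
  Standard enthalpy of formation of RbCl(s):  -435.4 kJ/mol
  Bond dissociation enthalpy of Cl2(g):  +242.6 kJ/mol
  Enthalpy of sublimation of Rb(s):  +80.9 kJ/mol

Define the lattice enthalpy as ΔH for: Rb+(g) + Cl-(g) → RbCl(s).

U = -691.6 kJ/mol

ΔHf° = 1·ΔHsub + 1·(ΣIE) + 1/2·D(Cl2) + 1·EA + U
-435.4 = 1·(+80.9) + 1·(+403.0) + 1/2·(+242.6) + 1·(-349.0) + U
U = -435.4 − (+256.2) = -691.6 kJ/mol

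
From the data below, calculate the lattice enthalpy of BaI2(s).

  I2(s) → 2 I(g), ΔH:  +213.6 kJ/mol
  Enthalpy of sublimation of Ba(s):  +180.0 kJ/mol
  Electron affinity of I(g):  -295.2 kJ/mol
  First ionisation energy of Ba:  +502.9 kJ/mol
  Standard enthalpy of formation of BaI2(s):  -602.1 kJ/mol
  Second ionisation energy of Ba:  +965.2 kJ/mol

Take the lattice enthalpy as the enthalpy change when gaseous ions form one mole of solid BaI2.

U = -1873.4 kJ/mol

ΔHf° = 1·ΔHsub + 1·(ΣIE) + 1·D(I2) + 2·EA + U
-602.1 = 1·(+180.0) + 1·(+1468.1) + 1·(+213.6) + 2·(-295.2) + U
U = -602.1 − (+1271.3) = -1873.4 kJ/mol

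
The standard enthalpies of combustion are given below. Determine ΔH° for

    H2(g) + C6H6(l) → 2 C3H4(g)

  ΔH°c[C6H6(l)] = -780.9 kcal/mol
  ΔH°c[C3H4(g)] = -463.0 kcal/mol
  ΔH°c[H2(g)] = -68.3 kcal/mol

ΔH° = 76.8 kcal/mol

With combustion enthalpies, reactants minus products:
= [1·(-68.3) + 1·(-780.9)] − [2·(-463.0)]
= 76.8 kcal/mol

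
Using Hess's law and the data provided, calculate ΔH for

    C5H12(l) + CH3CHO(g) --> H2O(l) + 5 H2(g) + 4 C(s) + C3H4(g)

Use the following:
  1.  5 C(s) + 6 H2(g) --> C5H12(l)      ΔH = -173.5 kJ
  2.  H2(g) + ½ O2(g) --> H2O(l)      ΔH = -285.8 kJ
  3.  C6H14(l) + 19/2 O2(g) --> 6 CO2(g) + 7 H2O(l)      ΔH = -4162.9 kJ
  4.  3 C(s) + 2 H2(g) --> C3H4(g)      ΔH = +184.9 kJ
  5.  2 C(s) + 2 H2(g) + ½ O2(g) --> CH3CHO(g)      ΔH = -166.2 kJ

ΔH = 238.8 kJ

eq. 1 reversed: +173.5 kJ
eq. 2 as written: -285.8 kJ
eq. 3: not needed.
eq. 4 as written: +184.9 kJ
eq. 5 reversed: +166.2 kJ
ΔH = (+173.5) + (-285.8) + (+184.9) + (+166.2) = 238.8 kJ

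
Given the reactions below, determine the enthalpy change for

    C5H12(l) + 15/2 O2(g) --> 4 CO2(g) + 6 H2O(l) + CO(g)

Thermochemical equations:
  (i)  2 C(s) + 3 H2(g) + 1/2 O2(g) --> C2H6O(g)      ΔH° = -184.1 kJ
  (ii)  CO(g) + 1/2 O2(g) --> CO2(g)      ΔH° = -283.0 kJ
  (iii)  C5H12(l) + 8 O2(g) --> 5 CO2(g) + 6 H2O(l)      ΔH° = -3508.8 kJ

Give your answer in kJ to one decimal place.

ΔH° = -3225.8 kJ

(i): not needed (C(s) appears nowhere else).
(ii) reversed (reverse to put CO(g) on the product side): +283.0 kJ
(iii) as written (C5H12(l) already on the reactant side): -3508.8 kJ
ΔH° = (-1)·(-283.0) + (1)·(-3508.8) = -3225.8 kJ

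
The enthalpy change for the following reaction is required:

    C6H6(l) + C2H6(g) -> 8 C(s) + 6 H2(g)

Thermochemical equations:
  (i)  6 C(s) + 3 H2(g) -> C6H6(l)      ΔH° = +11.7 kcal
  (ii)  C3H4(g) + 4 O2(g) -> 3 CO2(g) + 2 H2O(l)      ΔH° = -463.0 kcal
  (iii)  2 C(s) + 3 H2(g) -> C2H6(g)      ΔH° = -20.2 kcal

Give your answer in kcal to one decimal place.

ΔH° = 8.5 kcal

(i) reversed (C6H6(l) must end up as a reactant): -11.7 kcal
(ii): not needed (CO2(g) appears nowhere else).
(iii) reversed (reverse to put C2H6(g) on the reactant side): +20.2 kcal
Combining the equations, ΔH° = (-1)·(+11.7) + (-1)·(-20.2) = 8.5 kcal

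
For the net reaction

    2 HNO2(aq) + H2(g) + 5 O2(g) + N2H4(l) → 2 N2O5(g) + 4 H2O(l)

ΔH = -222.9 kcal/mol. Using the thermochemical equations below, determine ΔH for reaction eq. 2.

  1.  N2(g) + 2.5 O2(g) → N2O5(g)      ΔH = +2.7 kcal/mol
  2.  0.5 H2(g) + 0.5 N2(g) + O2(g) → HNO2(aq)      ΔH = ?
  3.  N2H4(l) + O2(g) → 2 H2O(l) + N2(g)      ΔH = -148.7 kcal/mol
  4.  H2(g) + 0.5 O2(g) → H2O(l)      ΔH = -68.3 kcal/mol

ΔH = -28.5 kcal/mol

eq. 1 × 2 (scale by 2 for the 2 N2O5(g)): (2)·(+2.7) = +5.4 kcal/mol
eq. 2 reversed and × 2 (reverse to put HNO2(aq) on the reactant side; scale by 2 for the 2 HNO2(aq)): contributes −2·x
eq. 3 as written (N2H4(l) already on the reactant side): -148.7 kcal/mol
eq. 4 × 2: (2)·(-68.3) = -136.6 kcal/mol
-222.9 = (+5.4) + (-148.7) + (-136.6) − 2·x
x = (-222.9 − (-279.9)) / (-2) = -28.5 kcal/mol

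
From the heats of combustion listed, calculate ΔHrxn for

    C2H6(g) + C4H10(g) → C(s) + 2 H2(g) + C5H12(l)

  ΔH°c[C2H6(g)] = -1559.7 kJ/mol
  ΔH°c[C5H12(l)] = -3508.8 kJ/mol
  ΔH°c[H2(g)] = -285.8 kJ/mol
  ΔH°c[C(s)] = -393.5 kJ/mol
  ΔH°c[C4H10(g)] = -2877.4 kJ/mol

Using ΔH = Σ nΔHc°(reactants) − Σ nΔHc°(products):
= [1·(-1559.7) + 1·(-2877.4)] − [1·(-393.5) + 2·(-285.8) + 1·(-3508.8)]
= 36.8 kJ/mol

ΔHrxn = 36.8 kJ/mol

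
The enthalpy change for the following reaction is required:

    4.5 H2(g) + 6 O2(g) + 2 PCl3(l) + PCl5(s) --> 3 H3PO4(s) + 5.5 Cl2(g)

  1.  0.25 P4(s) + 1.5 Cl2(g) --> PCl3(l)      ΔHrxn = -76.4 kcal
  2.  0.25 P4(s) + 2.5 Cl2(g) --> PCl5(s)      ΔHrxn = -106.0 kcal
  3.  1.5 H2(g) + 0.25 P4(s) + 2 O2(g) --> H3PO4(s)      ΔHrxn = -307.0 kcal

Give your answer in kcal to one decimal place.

eq. 1 reversed and × 2 (PCl3(l) must end up as a reactant; ×2 to match 2 PCl3(l) in the target): (-2)·(-76.4) = +152.8 kcal
eq. 2 reversed (reverse to put PCl5(s) on the reactant side): +106.0 kcal
eq. 3 × 3 (×3 to match 3 H3PO4(s) in the target): (3)·(-307.0) = -921.0 kcal
ΔHrxn = (+152.8) + (+106.0) + (-921.0) = -662.2 kcal

ΔHrxn = -662.2 kcal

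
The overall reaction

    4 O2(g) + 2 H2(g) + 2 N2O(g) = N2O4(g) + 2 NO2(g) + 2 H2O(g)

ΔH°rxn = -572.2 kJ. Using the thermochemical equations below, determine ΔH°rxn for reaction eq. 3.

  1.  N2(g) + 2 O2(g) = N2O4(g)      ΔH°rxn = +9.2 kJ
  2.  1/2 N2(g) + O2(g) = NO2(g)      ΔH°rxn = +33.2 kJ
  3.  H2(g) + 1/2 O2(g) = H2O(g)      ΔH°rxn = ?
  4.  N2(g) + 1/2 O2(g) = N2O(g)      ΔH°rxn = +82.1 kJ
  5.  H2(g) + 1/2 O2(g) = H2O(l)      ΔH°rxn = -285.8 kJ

eq. 1 as written (N2O4(g) already on the product side): +9.2 kJ
eq. 2 × 2 (×2 to match 2 NO2(g) in the target): (2)·(+33.2) = +66.4 kJ
eq. 3 × 2 (×2 to match 2 H2O(g) in the target): contributes 2·x
eq. 4 reversed and × 2 (reverse to put N2O(g) on the reactant side; ×2 to match 2 N2O(g) in the target): (-2)·(+82.1) = -164.2 kJ
eq. 5: not needed (H2O(l) appears nowhere else).
-572.2 = (+9.2) + (+66.4) + (-164.2) + 2·x
x = (-572.2 − (-88.6)) / (2) = -241.8 kJ

ΔH°rxn = -241.8 kJ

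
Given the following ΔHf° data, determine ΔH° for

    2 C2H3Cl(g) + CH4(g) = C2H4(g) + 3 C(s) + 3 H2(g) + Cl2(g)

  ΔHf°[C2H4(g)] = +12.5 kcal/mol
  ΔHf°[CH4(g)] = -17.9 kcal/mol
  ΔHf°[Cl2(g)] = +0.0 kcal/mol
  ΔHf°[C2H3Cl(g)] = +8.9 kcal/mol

ΔH° = 12.6 kcal/mol

Products: 1·(+12.5) + 3·(+0.0) + 3·(+0.0) + 1·(+0.0) = +12.5
Reactants: 2·(+8.9) + 1·(-17.9) = -0.1
ΔH° = (+12.5) − (-0.1) = 12.6 kcal/mol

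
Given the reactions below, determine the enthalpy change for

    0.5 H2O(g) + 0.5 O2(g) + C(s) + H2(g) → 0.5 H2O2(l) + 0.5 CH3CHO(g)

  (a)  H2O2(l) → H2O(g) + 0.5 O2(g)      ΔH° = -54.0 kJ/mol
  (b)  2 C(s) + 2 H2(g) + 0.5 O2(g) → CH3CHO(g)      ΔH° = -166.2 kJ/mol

ΔH° = -56.1 kJ/mol

(a) reversed and × 1/2: (-1/2)·(-54.0) = +27.0 kJ/mol
(b) × 1/2: (1/2)·(-166.2) = -83.1 kJ/mol
By Hess's law, ΔH° = (-1/2)·(-54.0) + (1/2)·(-166.2) = -56.1 kJ/mol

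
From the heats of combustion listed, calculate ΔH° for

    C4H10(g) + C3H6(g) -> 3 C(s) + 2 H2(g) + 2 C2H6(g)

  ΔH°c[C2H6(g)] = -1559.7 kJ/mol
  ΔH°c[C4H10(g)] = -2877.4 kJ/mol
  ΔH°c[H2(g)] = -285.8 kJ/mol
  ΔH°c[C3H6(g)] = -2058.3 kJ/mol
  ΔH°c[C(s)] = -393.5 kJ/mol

ΔH° = -64.2 kJ/mol

With combustion enthalpies, reactants minus products:
= [1·(-2877.4) + 1·(-2058.3)] − [3·(-393.5) + 2·(-285.8) + 2·(-1559.7)]
= -64.2 kJ/mol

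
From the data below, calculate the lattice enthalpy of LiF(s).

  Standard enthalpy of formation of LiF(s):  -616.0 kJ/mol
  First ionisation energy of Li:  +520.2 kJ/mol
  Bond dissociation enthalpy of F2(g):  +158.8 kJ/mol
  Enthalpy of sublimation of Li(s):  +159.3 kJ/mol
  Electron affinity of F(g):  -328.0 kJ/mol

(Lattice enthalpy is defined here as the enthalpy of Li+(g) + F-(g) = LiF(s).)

U = -1046.9 kJ/mol

ΔHf° = 1·ΔHsub + 1·(ΣIE) + 1/2·D(F2) + 1·EA + U
-616.0 = 1·(+159.3) + 1·(+520.2) + 1/2·(+158.8) + 1·(-328.0) + U
U = -616.0 − (+430.9) = -1046.9 kJ/mol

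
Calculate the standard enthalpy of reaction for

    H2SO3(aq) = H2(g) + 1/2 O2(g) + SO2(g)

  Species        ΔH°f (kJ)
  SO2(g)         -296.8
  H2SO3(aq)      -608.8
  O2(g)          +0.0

ΔHrxn = 312.0 kJ

ΔH°rxn = Σ nΔHf°(products) − Σ nΔHf°(reactants).
Products: 1·(+0.0) + 1/2·(+0.0) + 1·(-296.8) = -296.8
Reactants: 1·(-608.8) = -608.8
ΔHrxn = (-296.8) − (-608.8) = 312.0 kJ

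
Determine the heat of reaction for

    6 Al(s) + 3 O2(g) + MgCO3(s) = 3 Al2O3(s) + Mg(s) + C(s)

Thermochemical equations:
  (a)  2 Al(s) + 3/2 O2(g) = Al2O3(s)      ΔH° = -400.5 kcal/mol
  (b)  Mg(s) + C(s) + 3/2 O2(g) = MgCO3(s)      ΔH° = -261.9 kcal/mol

(a) × 3: (3)·(-400.5) = -1201.5 kcal/mol
(b) reversed: +261.9 kcal/mol
ΔH° = (-1201.5) + (+261.9) = -939.6 kcal/mol

ΔH° = -939.6 kcal/mol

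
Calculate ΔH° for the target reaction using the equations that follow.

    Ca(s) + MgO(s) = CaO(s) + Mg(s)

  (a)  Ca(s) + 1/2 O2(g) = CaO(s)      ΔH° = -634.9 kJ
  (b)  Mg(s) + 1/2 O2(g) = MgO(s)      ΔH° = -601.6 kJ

(a) as written (CaO(s) already on the product side): -634.9 kJ
(b) reversed (MgO(s) must end up as a reactant): +601.6 kJ
ΔH° = (1)·(-634.9) + (-1)·(-601.6) = -33.3 kJ

ΔH° = -33.3 kJ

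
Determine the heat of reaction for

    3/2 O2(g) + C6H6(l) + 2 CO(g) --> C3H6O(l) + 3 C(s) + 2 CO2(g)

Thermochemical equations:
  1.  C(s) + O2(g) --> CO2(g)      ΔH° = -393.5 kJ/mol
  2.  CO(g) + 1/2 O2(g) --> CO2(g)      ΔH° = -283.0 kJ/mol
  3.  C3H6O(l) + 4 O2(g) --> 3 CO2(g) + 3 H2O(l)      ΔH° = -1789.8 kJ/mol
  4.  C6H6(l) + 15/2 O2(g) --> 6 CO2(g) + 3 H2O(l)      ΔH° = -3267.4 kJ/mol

eq. 1 reversed and × 3 (C(s) must end up as a product; ×3 to match 3 C(s) in the target): (-3)·(-393.5) = +1180.5 kJ/mol
eq. 2 × 2 (scale by 2 for the 2 CO(g)): (2)·(-283.0) = -566.0 kJ/mol
eq. 3 reversed (C3H6O(l) must end up as a product): +1789.8 kJ/mol
eq. 4 as written (C6H6(l) already on the reactant side): -3267.4 kJ/mol
Combining the equations, ΔH° = (-3)·(-393.5) + (2)·(-283.0) + (-1)·(-1789.8) + (1)·(-3267.4) = -863.1 kJ/mol

ΔH° = -863.1 kJ/mol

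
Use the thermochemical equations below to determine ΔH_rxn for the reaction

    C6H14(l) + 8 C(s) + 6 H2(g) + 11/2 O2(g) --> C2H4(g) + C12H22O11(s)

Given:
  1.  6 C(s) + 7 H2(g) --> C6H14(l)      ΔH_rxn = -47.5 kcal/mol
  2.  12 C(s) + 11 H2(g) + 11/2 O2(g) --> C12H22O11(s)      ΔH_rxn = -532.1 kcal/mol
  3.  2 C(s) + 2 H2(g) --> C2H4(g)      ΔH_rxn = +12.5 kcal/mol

eq. 1 reversed (reverse to put C6H14(l) on the reactant side): +47.5 kcal/mol
eq. 2 as written (C12H22O11(s) already on the product side): -532.1 kcal/mol
eq. 3 as written (C2H4(g) already on the product side): +12.5 kcal/mol
ΔH_rxn = (-1)·(-47.5) + (1)·(-532.1) + (1)·(+12.5) = -472.1 kcal/mol

ΔH_rxn = -472.1 kcal/mol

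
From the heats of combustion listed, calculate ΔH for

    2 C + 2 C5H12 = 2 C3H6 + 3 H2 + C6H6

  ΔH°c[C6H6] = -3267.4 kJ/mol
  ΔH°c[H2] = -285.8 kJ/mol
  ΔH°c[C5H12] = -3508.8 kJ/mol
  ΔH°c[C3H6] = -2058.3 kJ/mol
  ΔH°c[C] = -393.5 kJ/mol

ΔH = 436.8 kJ/mol

With combustion enthalpies, reactants minus products:
= [2·(-393.5) + 2·(-3508.8)] − [2·(-2058.3) + 3·(-285.8) + 1·(-3267.4)]
= 436.8 kJ/mol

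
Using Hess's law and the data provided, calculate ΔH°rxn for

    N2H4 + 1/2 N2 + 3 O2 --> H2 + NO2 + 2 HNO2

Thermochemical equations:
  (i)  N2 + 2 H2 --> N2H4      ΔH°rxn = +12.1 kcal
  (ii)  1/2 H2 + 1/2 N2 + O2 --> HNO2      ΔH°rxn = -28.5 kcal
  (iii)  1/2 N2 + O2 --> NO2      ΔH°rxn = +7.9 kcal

(i) reversed (N2H4 must end up as a reactant): -12.1 kcal
(ii) × 2 (scale by 2 for the 2 HNO2): (2)·(-28.5) = -57.0 kcal
(iii) as written (NO2 already on the product side): +7.9 kcal
Since enthalpy is a state function, ΔH°rxn = (-1)·(+12.1) + (2)·(-28.5) + (1)·(+7.9) = -61.2 kcal

ΔH°rxn = -61.2 kcal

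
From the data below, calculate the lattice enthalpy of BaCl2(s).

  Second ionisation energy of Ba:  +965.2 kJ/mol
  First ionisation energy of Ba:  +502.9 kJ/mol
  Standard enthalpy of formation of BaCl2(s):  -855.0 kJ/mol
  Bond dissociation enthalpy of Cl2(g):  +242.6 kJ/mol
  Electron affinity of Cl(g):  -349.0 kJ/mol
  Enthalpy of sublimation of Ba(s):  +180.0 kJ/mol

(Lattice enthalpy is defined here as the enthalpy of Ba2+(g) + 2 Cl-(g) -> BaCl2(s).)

U = -2047.7 kJ/mol

ΔHf° = 1·ΔHsub + 1·(ΣIE) + 1·D(Cl2) + 2·EA + U
-855.0 = 1·(+180.0) + 1·(+1468.1) + 1·(+242.6) + 2·(-349.0) + U
U = -855.0 − (+1192.7) = -2047.7 kJ/mol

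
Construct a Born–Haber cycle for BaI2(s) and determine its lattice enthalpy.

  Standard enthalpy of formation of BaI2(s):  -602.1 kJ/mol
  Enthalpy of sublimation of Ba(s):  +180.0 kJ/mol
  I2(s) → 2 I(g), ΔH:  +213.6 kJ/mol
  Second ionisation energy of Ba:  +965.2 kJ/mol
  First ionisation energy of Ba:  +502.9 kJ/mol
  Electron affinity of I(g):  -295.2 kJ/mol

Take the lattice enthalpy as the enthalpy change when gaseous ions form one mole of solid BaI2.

ΔHf° = 1·ΔHsub + 1·(ΣIE) + 1·D(I2) + 2·EA + U
-602.1 = 1·(+180.0) + 1·(+1468.1) + 1·(+213.6) + 2·(-295.2) + U
U = -602.1 − (+1271.3) = -1873.4 kJ/mol

U = -1873.4 kJ/mol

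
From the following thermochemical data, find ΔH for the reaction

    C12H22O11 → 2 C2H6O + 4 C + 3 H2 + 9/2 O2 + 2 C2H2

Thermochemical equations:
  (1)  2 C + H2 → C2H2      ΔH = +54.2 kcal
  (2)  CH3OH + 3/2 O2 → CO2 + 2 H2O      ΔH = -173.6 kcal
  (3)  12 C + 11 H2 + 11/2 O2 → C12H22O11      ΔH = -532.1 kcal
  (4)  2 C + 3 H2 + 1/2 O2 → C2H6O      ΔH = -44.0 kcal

(1) × 2: (2)·(+54.2) = +108.4 kcal
(2): not needed.
(3) reversed: +532.1 kcal
(4) × 2: (2)·(-44.0) = -88.0 kcal
Since enthalpy is a state function, ΔH = (2)·(+54.2) + (-1)·(-532.1) + (2)·(-44.0) = 552.5 kcal

ΔH = 552.5 kcal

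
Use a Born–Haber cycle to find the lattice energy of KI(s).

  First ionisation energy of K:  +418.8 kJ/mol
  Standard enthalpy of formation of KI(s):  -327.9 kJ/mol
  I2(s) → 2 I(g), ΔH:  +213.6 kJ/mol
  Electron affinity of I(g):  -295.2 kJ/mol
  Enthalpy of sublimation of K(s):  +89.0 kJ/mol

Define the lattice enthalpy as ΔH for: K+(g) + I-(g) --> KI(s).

ΔHf° = 1·ΔHsub + 1·(ΣIE) + 1/2·D(I2) + 1·EA + U
-327.9 = 1·(+89.0) + 1·(+418.8) + 1/2·(+213.6) + 1·(-295.2) + U
U = -327.9 − (+319.4) = -647.3 kJ/mol

U = -647.3 kJ/mol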